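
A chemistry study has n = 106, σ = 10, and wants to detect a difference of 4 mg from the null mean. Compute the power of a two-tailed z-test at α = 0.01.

SE = σ/√n = 10/√106 = 0.971. Non-centrality λ = d/SE = 4/0.971 = 4.118. Power ≈ Φ(λ - z_{α/2}) = Φ(4.118 - 2.576) = Φ(1.542) = 0.938.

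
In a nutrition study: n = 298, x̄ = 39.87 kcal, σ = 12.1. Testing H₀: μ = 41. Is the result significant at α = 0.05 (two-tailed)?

z = (39.87 - 41)/(12.1/√298) = -1.612. Since |z| ≤ 1.96, not significant at α = 0.05.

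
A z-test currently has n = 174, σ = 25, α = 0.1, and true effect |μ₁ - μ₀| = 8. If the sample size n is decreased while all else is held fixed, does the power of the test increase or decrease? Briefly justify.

Power decreases: a smaller n inflates the standard error σ/√n, pulling the sampling distribution under H₁ back toward the critical value.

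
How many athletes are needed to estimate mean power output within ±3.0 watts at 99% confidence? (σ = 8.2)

n = (z*σ/E)² = (2.576×8.2/3.0)² = 49.6 → n = 50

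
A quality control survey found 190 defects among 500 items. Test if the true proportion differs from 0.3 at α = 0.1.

p̂ = 0.38, p₀ = 0.3. z = (p̂ - p₀)/√(p₀(1-p₀)/n) = 3.904. Critical: ±1.645. Reject H₀.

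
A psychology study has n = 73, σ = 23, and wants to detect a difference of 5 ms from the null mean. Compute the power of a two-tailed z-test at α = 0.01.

SE = σ/√n = 23/√73 = 2.692. Non-centrality λ = d/SE = 5/2.692 = 1.857. Power ≈ Φ(λ - z_{α/2}) = Φ(1.857 - 2.576) = Φ(-0.719) = 0.236.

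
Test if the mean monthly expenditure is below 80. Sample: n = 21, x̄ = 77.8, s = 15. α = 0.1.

t = (77.8 - 80)/(15/√21) = -0.672, df = 20. Critical t = -1.325. Fail to reject H₀.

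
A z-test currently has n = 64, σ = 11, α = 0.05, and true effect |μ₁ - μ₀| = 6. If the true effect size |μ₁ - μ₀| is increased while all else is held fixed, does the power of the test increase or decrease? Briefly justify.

Power increases: a larger true effect increases the non-centrality λ = |μ₁ - μ₀|/(σ/√n).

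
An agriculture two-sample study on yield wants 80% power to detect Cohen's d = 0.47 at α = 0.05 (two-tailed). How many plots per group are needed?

z_{α/2} = 1.96, z_β = Φ⁻¹(0.8) = 0.842. For small effect (d = 0.47): n per group = 2(z_{α/2} + z_β)²/d² = 2(1.96 + 0.842)²/0.47² = 71.1 → 72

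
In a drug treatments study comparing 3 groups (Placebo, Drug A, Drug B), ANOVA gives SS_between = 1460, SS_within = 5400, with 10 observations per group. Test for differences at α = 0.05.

df_between = 2, df_within = 27. F = MS_between/MS_within = 730.0/200.0 = 3.65. F_crit ≈ 3.354. Reject H₀. At least one mean differs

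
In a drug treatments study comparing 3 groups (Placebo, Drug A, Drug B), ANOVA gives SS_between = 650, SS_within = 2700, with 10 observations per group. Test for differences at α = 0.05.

df_between = 2, df_within = 27. F = MS_between/MS_within = 325.0/100.0 = 3.25. F_crit ≈ 3.354. Fail to reject H₀.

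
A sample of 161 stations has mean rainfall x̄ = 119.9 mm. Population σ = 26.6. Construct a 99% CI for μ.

CI = x̄ ± z*(σ/√n) = 119.9 ± 2.576(26.6/√161) = 119.9 ± 5.4 = (114.5, 125.3)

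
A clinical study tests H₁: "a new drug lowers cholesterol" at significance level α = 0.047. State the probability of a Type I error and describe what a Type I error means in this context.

P(Type I error) = α = 0.047. A Type I error is rejecting H₀ when H₀ is actually true (false positive) — here, concluding that a new drug lowers cholesterol when in fact this is not the case. Consequence: approving an ineffective drug — patients take a useless medication and may skip effective alternatives.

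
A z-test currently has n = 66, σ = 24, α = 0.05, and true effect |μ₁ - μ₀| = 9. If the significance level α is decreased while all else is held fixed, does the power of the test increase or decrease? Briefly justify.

Power decreases: a smaller α raises the critical value, so less of the H₁ sampling distribution falls in the rejection region.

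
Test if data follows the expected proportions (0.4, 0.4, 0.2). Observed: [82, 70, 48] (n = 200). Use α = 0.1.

Expected: [80.0, 80.0, 40.0]. χ² = 2.9. df = 2, critical = 4.605. Fail to reject H₀.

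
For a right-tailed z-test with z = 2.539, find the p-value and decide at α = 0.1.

p = P(Z > 2.539) = 1 - Φ(2.539) ≈ 0.0056. Since p < 0.1, reject H₀ (significant) at α = 0.1.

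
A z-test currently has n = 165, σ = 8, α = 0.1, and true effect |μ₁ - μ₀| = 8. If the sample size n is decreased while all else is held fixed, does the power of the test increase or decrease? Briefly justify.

Power decreases: a smaller n inflates the standard error σ/√n, pulling the sampling distribution under H₁ back toward the critical value.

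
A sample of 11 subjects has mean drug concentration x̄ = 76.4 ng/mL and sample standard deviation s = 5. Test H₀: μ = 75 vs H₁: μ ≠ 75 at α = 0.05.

t = (x̄ - μ₀)/(s/√n) = (76.4 - 75)/(5/√11) = 0.929. df = 10, critical t = ±2.228. Fail to reject H₀.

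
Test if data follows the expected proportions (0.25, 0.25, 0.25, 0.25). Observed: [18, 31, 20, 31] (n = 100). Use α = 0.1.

Expected: [25.0, 25.0, 25.0, 25.0]. χ² = 5.84. df = 3, critical = 6.251. Fail to reject H₀.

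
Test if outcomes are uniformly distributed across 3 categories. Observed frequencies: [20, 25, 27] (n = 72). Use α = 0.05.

Expected = 24 each. χ² = Σ(O-E)²/E = 1.083. df = 2, critical value = 5.991. Fail to reject H₀.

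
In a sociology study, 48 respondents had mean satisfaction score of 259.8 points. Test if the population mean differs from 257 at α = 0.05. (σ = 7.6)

z = (x̄ - μ₀)/(σ/√n) = (259.8 - 257)/(7.6/√48) = 2.552. Critical value: ±1.96. Since |2.552| > 1.96, Reject H₀.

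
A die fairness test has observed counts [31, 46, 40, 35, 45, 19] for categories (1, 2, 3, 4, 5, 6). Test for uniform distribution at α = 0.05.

Expected = 36 each. χ² = Σ(O-E)²/E = 14.222. df = 5, critical value = 11.07. Reject H₀.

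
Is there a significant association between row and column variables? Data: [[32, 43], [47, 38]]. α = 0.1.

χ² = 2.542. df = 1, critical = 2.706. Fail to reject H₀. No evidence of dependence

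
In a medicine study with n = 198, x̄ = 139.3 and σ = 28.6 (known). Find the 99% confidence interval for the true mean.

CI = x̄ ± z*(σ/√n) = 139.3 ± 2.576(28.6/√198) = 139.3 ± 5.24 = (134.06, 144.54)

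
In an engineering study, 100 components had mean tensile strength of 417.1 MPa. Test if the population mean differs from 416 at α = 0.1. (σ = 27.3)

z = (x̄ - μ₀)/(σ/√n) = (417.1 - 416)/(27.3/√100) = 0.403. Critical value: ±1.645. Since |0.403| ≤ 1.645, Fail to reject H₀.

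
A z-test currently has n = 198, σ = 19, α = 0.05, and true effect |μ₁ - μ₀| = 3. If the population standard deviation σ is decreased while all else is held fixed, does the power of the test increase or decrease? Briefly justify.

Power increases: a smaller σ shrinks the standard error σ/√n, moving the sampling distribution under H₁ further from the critical value.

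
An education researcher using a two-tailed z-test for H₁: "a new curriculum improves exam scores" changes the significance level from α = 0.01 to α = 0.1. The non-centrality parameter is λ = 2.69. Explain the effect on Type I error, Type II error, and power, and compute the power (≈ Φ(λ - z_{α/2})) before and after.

Increasing α from 0.01 to 0.1:
• Type I error rate increases (α is the Type I rate by definition).
• Critical value moves from z_{α/2} = 2.576 to 1.645, so power = Φ(λ - z_{α/2}) goes from Φ(2.69 - 2.576) = 0.545 to Φ(2.69 - 1.645) = 0.852.
• Type II error rate β = 1 - power therefore decreases (0.455 → 0.148).
Appropriate when false negatives are costly — here, keeping the old curriculum when the new one would have helped students.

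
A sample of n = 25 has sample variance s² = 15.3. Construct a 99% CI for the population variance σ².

df = 24. χ²_{0.005} = 45.559, χ²_{0.995} = 9.886. CI for σ² = ((n-1)s²/χ²_{α/2}, (n-1)s²/χ²_{1-α/2}) = (24·15.3/45.559, 24·15.3/9.886) = (8.06, 37.14)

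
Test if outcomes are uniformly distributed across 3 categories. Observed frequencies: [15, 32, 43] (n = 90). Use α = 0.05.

Expected = 30 each. χ² = Σ(O-E)²/E = 13.267. df = 2, critical value = 5.991. Reject H₀.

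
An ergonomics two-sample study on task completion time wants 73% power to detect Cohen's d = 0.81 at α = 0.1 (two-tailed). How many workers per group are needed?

z_{α/2} = 1.645, z_β = Φ⁻¹(0.73) = 0.613. For large effect (d = 0.81): n per group = 2(z_{α/2} + z_β)²/d² = 2(1.645 + 0.613)²/0.81² = 15.5 → 16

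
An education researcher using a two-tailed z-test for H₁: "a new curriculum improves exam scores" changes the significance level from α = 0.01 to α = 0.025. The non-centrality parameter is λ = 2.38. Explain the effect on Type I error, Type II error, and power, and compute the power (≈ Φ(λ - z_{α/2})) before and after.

Increasing α from 0.01 to 0.025:
• Type I error rate increases (α is the Type I rate by definition).
• Critical value moves from z_{α/2} = 2.576 to 2.241, so power = Φ(λ - z_{α/2}) goes from Φ(2.38 - 2.576) = 0.422 to Φ(2.38 - 2.241) = 0.555.
• Type II error rate β = 1 - power therefore decreases (0.578 → 0.445).
Appropriate when false negatives are costly — here, keeping the old curriculum when the new one would have helped students.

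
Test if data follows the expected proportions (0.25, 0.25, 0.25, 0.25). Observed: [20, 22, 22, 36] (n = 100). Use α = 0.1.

Expected: [25.0, 25.0, 25.0, 25.0]. χ² = 6.56. df = 3, critical = 6.251. Reject H₀.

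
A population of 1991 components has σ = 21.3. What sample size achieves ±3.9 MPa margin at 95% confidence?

Without FPC: n₀ = (1.96×21.3/3.9)² = 114.589. With FPC: n = n₀N/(n₀+N-1) = 108.4 → n = 109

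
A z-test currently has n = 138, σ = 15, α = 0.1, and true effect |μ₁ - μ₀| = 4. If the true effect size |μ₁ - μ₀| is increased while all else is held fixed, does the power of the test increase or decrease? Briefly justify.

Power increases: a larger true effect increases the non-centrality λ = |μ₁ - μ₀|/(σ/√n).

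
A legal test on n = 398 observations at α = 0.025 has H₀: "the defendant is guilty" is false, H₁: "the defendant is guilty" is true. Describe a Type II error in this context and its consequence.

Type II error: failing to reject H₀ when it is false — concluding that the defendant is guilty is not supported when in fact it is. Consequence: acquitting a guilty person.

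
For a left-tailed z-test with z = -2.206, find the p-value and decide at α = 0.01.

p = P(Z < -2.206) = Φ(-2.206) ≈ 0.0137. Since p ≥ 0.01, fail to reject H₀ (not significant) at α = 0.01.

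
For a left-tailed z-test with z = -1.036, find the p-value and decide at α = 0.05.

p = P(Z < -1.036) = Φ(-1.036) ≈ 0.1501. Since p ≥ 0.05, fail to reject H₀ (not significant) at α = 0.05.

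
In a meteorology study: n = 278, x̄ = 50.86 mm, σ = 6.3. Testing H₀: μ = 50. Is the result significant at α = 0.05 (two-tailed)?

z = (50.86 - 50)/(6.3/√278) = 2.276. Since |z| > 1.96, significant at α = 0.05.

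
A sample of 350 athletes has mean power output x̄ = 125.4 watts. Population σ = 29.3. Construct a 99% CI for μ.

CI = x̄ ± z*(σ/√n) = 125.4 ± 2.576(29.3/√350) = 125.4 ± 4.03 = (121.37, 129.43)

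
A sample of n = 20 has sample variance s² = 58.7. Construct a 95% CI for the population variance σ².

df = 19. χ²_{0.025} = 32.852, χ²_{0.975} = 8.907. CI for σ² = ((n-1)s²/χ²_{α/2}, (n-1)s²/χ²_{1-α/2}) = (19·58.7/32.852, 19·58.7/8.907) = (33.95, 125.22)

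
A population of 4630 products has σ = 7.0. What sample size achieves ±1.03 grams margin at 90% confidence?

Without FPC: n₀ = (1.645×7.0/1.03)² = 124.984. With FPC: n = n₀N/(n₀+N-1) = 121.7 → n = 122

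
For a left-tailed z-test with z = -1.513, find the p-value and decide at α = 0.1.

p = P(Z < -1.513) = Φ(-1.513) ≈ 0.0651. Since p < 0.1, reject H₀ (significant) at α = 0.1.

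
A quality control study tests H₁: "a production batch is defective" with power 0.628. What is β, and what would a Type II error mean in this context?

β = 1 - power = 1 - 0.628 = 0.372. A Type II error is failing to reject H₀ when H₀ is false (false negative) — here, failing to conclude that a production batch is defective when in fact it is true. Consequence: shipping a defective batch — faulty products reach customers.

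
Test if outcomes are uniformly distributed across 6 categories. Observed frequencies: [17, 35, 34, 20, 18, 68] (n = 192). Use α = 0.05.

Expected = 32 each. χ² = Σ(O-E)²/E = 58.562. df = 5, critical value = 11.07. Reject H₀.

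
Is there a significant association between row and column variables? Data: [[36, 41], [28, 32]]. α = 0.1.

χ² = 0.0. df = 1, critical = 2.706. Fail to reject H₀. No evidence of dependence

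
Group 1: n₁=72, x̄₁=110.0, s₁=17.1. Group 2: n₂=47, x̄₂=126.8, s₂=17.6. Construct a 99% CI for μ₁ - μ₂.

Difference = -16.8. SE = √(17.1²/72 + 17.6²/47) = 3.264. CI = (-25.21, -8.39)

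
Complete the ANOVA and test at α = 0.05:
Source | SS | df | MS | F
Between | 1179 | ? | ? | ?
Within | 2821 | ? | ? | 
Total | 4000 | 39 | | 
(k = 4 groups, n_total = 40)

df_between = 3, df_within = 36. MS_between = 393.0, MS_within = 78.36. F = 5.015, F_crit ≈ 2.866. Reject H₀.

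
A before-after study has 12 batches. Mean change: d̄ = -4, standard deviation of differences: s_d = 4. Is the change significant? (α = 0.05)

t = d̄/(s_d/√n) = -4/(4/√12) = -3.464. df = 11, critical t = ±2.201. Reject H₀.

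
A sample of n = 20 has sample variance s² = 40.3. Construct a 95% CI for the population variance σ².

df = 19. χ²_{0.025} = 32.852, χ²_{0.975} = 8.907. CI for σ² = ((n-1)s²/χ²_{α/2}, (n-1)s²/χ²_{1-α/2}) = (19·40.3/32.852, 19·40.3/8.907) = (23.31, 85.97)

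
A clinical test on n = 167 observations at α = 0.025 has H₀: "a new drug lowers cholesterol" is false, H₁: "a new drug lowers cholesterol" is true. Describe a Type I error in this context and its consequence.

Type I error: rejecting H₀ when it is true — concluding that a new drug lowers cholesterol when in fact it is not. Consequence: approving an ineffective drug — patients take a useless medication and may skip effective alternatives.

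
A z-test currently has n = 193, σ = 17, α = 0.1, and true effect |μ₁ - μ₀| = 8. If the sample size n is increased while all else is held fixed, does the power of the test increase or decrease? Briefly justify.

Power increases: a larger n shrinks the standard error σ/√n, moving the sampling distribution under H₁ further from the critical value.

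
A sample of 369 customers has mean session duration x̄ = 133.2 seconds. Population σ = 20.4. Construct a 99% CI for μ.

CI = x̄ ± z*(σ/√n) = 133.2 ± 2.576(20.4/√369) = 133.2 ± 2.74 = (130.46, 135.94)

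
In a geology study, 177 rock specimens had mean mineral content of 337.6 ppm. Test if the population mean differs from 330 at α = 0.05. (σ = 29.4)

z = (x̄ - μ₀)/(σ/√n) = (337.6 - 330)/(29.4/√177) = 3.439. Critical value: ±1.96. Since |3.439| > 1.96, Reject H₀.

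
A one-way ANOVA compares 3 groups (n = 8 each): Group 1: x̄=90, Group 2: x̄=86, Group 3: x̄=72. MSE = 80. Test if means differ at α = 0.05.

Grand mean = 82.67. SS_between = 1429.33, MS_between = 714.67. F = 8.933, F_crit ≈ 3.467. Reject H₀.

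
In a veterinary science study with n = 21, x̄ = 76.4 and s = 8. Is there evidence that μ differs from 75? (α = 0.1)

t = (x̄ - μ₀)/(s/√n) = (76.4 - 75)/(8/√21) = 0.802. df = 20, critical t = ±1.725. Fail to reject H₀.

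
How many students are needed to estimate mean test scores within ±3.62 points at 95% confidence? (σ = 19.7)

n = (z*σ/E)² = (1.96×19.7/3.62)² = 113.8 → n = 114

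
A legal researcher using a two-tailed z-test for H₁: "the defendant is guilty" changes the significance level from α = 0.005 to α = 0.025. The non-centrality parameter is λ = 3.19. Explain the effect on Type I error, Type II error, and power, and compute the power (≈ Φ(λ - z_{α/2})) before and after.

Increasing α from 0.005 to 0.025:
• Type I error rate increases (α is the Type I rate by definition).
• Critical value moves from z_{α/2} = 2.807 to 2.241, so power = Φ(λ - z_{α/2}) goes from Φ(3.19 - 2.807) = 0.649 to Φ(3.19 - 2.241) = 0.829.
• Type II error rate β = 1 - power therefore decreases (0.351 → 0.171).
Appropriate when false negatives are costly — here, acquitting a guilty person.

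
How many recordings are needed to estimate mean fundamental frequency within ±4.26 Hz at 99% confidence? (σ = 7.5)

n = (z*σ/E)² = (2.576×7.5/4.26)² = 20.6 → n = 21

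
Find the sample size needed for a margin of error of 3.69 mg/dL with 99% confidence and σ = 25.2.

n = (z*σ/E)² = (2.576×25.2/3.69)² = 309.5 → n = 310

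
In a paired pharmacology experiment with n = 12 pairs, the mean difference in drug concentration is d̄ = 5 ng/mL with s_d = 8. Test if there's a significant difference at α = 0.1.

t = d̄/(s_d/√n) = 5/(8/√12) = 2.165. df = 11, critical t = ±1.796. Reject H₀.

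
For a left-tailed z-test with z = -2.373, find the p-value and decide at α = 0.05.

p = P(Z < -2.373) = Φ(-2.373) ≈ 0.0088. Since p < 0.05, reject H₀ (significant) at α = 0.05.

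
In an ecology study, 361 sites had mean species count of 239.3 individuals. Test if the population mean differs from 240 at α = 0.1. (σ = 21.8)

z = (x̄ - μ₀)/(σ/√n) = (239.3 - 240)/(21.8/√361) = -0.61. Critical value: ±1.645. Since |-0.61| ≤ 1.645, Fail to reject H₀.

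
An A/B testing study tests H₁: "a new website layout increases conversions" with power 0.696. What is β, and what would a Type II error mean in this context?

β = 1 - power = 1 - 0.696 = 0.304. A Type II error is failing to reject H₀ when H₀ is false (false negative) — here, failing to conclude that a new website layout increases conversions when in fact it is true. Consequence: discarding a layout that would have improved conversions — lost revenue.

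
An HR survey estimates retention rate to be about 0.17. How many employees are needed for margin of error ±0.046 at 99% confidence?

n = z²p(1-p)/E² = 2.576²×0.17×0.83/0.046² = 442.5 → n = 443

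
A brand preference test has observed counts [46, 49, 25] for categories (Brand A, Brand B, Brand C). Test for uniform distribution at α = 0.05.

Expected = 40 each. χ² = Σ(O-E)²/E = 8.55. df = 2, critical value = 5.991. Reject H₀.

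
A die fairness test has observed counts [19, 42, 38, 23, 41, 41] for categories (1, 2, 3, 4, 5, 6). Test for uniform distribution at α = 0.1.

Expected = 34 each. χ² = Σ(O-E)²/E = 15.412. df = 5, critical value = 9.236. Reject H₀.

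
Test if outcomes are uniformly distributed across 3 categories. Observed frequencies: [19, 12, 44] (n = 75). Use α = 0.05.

Expected = 25 each. χ² = Σ(O-E)²/E = 22.64. df = 2, critical value = 5.991. Reject H₀.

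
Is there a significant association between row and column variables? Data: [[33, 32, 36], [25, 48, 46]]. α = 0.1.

χ² = 4.078. df = 2, critical = 4.605. Fail to reject H₀. No evidence of dependence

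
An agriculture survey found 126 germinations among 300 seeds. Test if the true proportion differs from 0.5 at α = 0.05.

p̂ = 0.42, p₀ = 0.5. z = (p̂ - p₀)/√(p₀(1-p₀)/n) = -2.771. Critical: ±1.96. Reject H₀.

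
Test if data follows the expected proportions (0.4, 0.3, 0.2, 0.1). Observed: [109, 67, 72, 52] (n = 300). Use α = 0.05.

Expected: [120.0, 90.0, 60.0, 30.0]. χ² = 25.419. df = 3, critical = 7.815. Reject H₀.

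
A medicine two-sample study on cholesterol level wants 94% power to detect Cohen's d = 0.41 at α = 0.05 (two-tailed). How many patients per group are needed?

z_{α/2} = 1.96, z_β = Φ⁻¹(0.94) = 1.555. For small effect (d = 0.41): n per group = 2(z_{α/2} + z_β)²/d² = 2(1.96 + 1.555)²/0.41² = 147.0 → 147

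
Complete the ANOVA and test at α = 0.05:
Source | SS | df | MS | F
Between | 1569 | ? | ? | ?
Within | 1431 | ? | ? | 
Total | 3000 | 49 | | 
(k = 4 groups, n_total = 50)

df_between = 3, df_within = 46. MS_between = 523.0, MS_within = 31.11. F = 16.812, F_crit ≈ 2.807. Reject H₀.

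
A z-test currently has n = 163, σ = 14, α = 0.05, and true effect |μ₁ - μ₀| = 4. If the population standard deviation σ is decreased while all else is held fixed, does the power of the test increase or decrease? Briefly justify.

Power increases: a smaller σ shrinks the standard error σ/√n, moving the sampling distribution under H₁ further from the critical value.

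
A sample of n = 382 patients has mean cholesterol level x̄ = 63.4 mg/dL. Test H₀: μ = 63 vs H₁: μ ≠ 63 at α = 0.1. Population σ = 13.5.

z = (x̄ - μ₀)/(σ/√n) = (63.4 - 63)/(13.5/√382) = 0.579. Critical value: ±1.645. Since |0.579| ≤ 1.645, Fail to reject H₀.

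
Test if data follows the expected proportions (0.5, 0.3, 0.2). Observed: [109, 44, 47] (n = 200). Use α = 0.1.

Expected: [100.0, 60.0, 40.0]. χ² = 6.302. df = 2, critical = 4.605. Reject H₀.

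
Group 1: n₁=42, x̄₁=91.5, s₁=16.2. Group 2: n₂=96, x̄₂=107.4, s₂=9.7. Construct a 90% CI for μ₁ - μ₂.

Difference = -15.9. SE = √(16.2²/42 + 9.7²/96) = 2.689. CI = (-20.32, -11.48)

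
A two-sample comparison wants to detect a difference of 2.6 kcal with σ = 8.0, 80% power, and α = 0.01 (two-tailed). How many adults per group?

n per group = 2(z_α/2 + z_β)²σ²/d² = 2×(2.576 + 0.84)²×8.0²/2.6² = 221.0 → n = 221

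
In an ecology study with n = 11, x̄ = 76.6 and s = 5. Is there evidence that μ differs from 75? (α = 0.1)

t = (x̄ - μ₀)/(s/√n) = (76.6 - 75)/(5/√11) = 1.061. df = 10, critical t = ±1.812. Fail to reject H₀.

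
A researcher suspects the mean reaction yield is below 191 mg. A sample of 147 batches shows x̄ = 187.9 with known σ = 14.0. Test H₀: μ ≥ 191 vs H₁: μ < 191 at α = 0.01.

z = -2.685. Critical value: -2.33. Reject H₀.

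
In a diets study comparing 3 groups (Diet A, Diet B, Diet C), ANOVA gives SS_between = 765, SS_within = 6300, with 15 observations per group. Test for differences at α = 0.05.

df_between = 2, df_within = 42. F = MS_between/MS_within = 382.5/150.0 = 2.55. F_crit ≈ 3.22. Fail to reject H₀.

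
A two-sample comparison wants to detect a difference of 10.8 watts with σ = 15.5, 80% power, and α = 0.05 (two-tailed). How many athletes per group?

n per group = 2(z_α/2 + z_β)²σ²/d² = 2×(1.96 + 0.84)²×15.5²/10.8² = 32.3 → n = 33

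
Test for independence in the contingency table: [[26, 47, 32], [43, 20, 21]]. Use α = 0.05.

χ² = 15.206. df = 2, critical = 5.991. Reject H₀. Variables are dependent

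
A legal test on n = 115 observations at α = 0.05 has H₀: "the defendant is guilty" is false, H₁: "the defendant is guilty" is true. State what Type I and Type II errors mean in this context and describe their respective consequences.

Type I (false positive): concluding that the defendant is guilty when it is not — convicting an innocent person. Type II (false negative): failing to conclude that the defendant is guilty when it is — acquitting a guilty person. Which is costlier depends on domain priorities and is a judgement call rather than a statistical fact.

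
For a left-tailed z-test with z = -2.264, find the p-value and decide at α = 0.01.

p = P(Z < -2.264) = Φ(-2.264) ≈ 0.0118. Since p ≥ 0.01, fail to reject H₀ (not significant) at α = 0.01.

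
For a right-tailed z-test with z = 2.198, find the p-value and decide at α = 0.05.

p = P(Z > 2.198) = 1 - Φ(2.198) ≈ 0.014. Since p < 0.05, reject H₀ (significant) at α = 0.05.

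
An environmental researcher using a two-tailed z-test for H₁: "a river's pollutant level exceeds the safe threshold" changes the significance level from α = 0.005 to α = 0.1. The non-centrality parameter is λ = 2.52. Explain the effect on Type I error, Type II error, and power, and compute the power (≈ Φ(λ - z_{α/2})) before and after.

Increasing α from 0.005 to 0.1:
• Type I error rate increases (α is the Type I rate by definition).
• Critical value moves from z_{α/2} = 2.807 to 1.645, so power = Φ(λ - z_{α/2}) goes from Φ(2.52 - 2.807) = 0.387 to Φ(2.52 - 1.645) = 0.809.
• Type II error rate β = 1 - power therefore decreases (0.613 → 0.191).
Appropriate when false negatives are costly — here, allowing unsafe pollution to continue.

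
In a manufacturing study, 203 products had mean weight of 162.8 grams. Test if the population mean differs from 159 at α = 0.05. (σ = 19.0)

z = (x̄ - μ₀)/(σ/√n) = (162.8 - 159)/(19.0/√203) = 2.85. Critical value: ±1.96. Since |2.85| > 1.96, Reject H₀.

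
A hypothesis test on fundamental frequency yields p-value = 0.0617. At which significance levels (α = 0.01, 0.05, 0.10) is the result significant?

p = 0.0617. Significant at: α = 0.1.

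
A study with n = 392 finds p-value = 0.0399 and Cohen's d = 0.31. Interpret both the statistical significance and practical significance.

Statistically significant (p = 0.0399 < 0.05). Cohen's d = 0.31 indicates a small effect size. Both statistical and practical significance should be considered.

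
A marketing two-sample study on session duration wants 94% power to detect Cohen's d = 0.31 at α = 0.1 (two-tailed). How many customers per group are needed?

z_{α/2} = 1.645, z_β = Φ⁻¹(0.94) = 1.555. For small effect (d = 0.31): n per group = 2(z_{α/2} + z_β)²/d² = 2(1.645 + 1.555)²/0.31² = 213.1 → 214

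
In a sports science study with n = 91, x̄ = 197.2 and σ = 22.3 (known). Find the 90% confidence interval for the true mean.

CI = x̄ ± z*(σ/√n) = 197.2 ± 1.645(22.3/√91) = 197.2 ± 3.85 = (193.35, 201.05)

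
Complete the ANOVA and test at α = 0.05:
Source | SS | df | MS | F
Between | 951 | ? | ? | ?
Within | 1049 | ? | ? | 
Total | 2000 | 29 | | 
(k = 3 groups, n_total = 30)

df_between = 2, df_within = 27. MS_between = 475.5, MS_within = 38.85. F = 12.239, F_crit ≈ 3.354. Reject H₀.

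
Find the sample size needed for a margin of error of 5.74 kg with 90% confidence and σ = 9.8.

n = (z*σ/E)² = (1.645×9.8/5.74)² = 7.9 → n = 8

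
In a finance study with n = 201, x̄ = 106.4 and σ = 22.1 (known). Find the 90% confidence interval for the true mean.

CI = x̄ ± z*(σ/√n) = 106.4 ± 1.645(22.1/√201) = 106.4 ± 2.56 = (103.84, 108.96)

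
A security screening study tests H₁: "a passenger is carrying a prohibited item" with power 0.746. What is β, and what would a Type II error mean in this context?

β = 1 - power = 1 - 0.746 = 0.254. A Type II error is failing to reject H₀ when H₀ is false (false negative) — here, failing to conclude that a passenger is carrying a prohibited item when in fact it is true. Consequence: letting a prohibited item through — security breach.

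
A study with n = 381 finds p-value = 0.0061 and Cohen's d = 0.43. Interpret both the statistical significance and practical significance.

Statistically significant (p = 0.0061 < 0.05). Cohen's d = 0.43 indicates a small effect size. Both statistical and practical significance should be considered.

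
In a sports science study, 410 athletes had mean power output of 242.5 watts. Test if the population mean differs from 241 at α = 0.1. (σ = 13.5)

z = (x̄ - μ₀)/(σ/√n) = (242.5 - 241)/(13.5/√410) = 2.25. Critical value: ±1.645. Since |2.25| > 1.645, Reject H₀.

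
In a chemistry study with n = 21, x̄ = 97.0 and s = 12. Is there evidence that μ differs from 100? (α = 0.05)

t = (x̄ - μ₀)/(s/√n) = (97.0 - 100)/(12/√21) = -1.146. df = 20, critical t = ±2.086. Fail to reject H₀.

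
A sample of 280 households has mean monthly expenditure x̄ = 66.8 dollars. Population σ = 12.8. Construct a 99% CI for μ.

CI = x̄ ± z*(σ/√n) = 66.8 ± 2.576(12.8/√280) = 66.8 ± 1.97 = (64.83, 68.77)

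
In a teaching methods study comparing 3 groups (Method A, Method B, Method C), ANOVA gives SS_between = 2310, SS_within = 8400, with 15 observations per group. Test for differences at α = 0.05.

df_between = 2, df_within = 42. F = MS_between/MS_within = 1155.0/200.0 = 5.775. F_crit ≈ 3.22. Reject H₀. At least one mean differs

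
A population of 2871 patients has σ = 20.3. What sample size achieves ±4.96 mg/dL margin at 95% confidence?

Without FPC: n₀ = (1.96×20.3/4.96)² = 64.349. With FPC: n = n₀N/(n₀+N-1) = 63.0 → n = 63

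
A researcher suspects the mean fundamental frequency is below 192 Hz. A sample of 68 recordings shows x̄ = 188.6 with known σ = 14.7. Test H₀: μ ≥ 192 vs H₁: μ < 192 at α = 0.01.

z = -1.907. Critical value: -2.33. Fail to reject H₀.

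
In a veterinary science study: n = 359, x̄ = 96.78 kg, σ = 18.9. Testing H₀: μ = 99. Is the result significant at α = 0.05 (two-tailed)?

z = (96.78 - 99)/(18.9/√359) = -2.226. Since |z| > 1.96, significant at α = 0.05.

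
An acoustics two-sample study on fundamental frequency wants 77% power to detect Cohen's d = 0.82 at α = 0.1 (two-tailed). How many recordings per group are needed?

z_{α/2} = 1.645, z_β = Φ⁻¹(0.77) = 0.739. For large effect (d = 0.82): n per group = 2(z_{α/2} + z_β)²/d² = 2(1.645 + 0.739)²/0.82² = 16.9 → 17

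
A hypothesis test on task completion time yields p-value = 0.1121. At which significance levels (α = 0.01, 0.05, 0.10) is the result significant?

p = 0.1121. Not significant at any of the given levels.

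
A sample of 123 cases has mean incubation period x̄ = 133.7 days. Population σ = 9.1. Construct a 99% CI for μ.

CI = x̄ ± z*(σ/√n) = 133.7 ± 2.576(9.1/√123) = 133.7 ± 2.11 = (131.59, 135.81)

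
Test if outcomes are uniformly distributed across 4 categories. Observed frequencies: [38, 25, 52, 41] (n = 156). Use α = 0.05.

Expected = 39 each. χ² = Σ(O-E)²/E = 9.487. df = 3, critical value = 7.815. Reject H₀.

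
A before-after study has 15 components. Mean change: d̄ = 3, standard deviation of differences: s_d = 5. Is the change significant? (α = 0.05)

t = d̄/(s_d/√n) = 3/(5/√15) = 2.324. df = 14, critical t = ±2.145. Reject H₀.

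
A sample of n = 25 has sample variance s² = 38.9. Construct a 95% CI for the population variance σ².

df = 24. χ²_{0.025} = 39.364, χ²_{0.975} = 12.401. CI for σ² = ((n-1)s²/χ²_{α/2}, (n-1)s²/χ²_{1-α/2}) = (24·38.9/39.364, 24·38.9/12.401) = (23.72, 75.28)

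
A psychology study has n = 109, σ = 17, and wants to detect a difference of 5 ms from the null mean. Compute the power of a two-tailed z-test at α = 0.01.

SE = σ/√n = 17/√109 = 1.628. Non-centrality λ = d/SE = 5/1.628 = 3.071. Power ≈ Φ(λ - z_{α/2}) = Φ(3.071 - 2.576) = Φ(0.495) = 0.69.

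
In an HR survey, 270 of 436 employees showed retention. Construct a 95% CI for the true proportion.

p̂ = 0.619. CI = p̂ ± z*√(p̂(1-p̂)/n) = (0.574, 0.665)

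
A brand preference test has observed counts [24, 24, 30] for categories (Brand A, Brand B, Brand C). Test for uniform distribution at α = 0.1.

Expected = 26 each. χ² = Σ(O-E)²/E = 0.923. df = 2, critical value = 4.605. Fail to reject H₀.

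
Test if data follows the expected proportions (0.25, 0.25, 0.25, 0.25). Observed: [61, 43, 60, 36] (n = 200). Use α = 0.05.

Expected: [50.0, 50.0, 50.0, 50.0]. χ² = 9.32. df = 3, critical = 7.815. Reject H₀.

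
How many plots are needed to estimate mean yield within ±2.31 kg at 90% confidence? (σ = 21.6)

n = (z*σ/E)² = (1.645×21.6/2.31)² = 236.6 → n = 237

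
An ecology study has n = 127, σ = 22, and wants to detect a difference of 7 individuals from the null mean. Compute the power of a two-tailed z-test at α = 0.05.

SE = σ/√n = 22/√127 = 1.952. Non-centrality λ = d/SE = 7/1.952 = 3.586. Power ≈ Φ(λ - z_{α/2}) = Φ(3.586 - 1.96) = Φ(1.626) = 0.948.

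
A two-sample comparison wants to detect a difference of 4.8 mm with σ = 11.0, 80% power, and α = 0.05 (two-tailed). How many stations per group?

n per group = 2(z_α/2 + z_β)²σ²/d² = 2×(1.96 + 0.84)²×11.0²/4.8² = 82.3 → n = 83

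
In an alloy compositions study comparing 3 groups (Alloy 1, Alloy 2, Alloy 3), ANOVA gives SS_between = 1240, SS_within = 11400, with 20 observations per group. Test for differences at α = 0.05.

df_between = 2, df_within = 57. F = MS_between/MS_within = 620.0/200.0 = 3.1. F_crit ≈ 3.159. Fail to reject H₀.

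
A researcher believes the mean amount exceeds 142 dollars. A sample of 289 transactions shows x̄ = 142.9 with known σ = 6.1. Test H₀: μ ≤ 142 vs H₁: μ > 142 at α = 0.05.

z = 2.508. Critical value: 1.645. Reject H₀.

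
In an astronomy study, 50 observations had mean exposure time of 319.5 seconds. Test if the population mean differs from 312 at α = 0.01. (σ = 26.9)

z = (x̄ - μ₀)/(σ/√n) = (319.5 - 312)/(26.9/√50) = 1.971. Critical value: ±2.576. Since |1.971| ≤ 2.576, Fail to reject H₀.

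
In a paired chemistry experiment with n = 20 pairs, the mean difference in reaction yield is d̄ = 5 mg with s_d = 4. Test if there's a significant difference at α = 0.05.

t = d̄/(s_d/√n) = 5/(4/√20) = 5.59. df = 19, critical t = ±2.093. Reject H₀.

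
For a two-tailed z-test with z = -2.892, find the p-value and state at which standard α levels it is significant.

p = 2·P(Z > |-2.892|) = 2·(1 - Φ(2.892)) ≈ 0.0038. Significant at α = 0.1; Significant at α = 0.05; Significant at α = 0.01.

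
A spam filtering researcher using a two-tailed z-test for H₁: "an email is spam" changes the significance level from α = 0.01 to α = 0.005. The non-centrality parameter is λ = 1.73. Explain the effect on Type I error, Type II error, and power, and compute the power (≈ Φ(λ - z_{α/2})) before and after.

Decreasing α from 0.01 to 0.005:
• Type I error rate decreases (α is the Type I rate by definition).
• Critical value moves from z_{α/2} = 2.576 to 2.807, so power = Φ(λ - z_{α/2}) goes from Φ(1.73 - 2.576) = 0.199 to Φ(1.73 - 2.807) = 0.141.
• Type II error rate β = 1 - power therefore increases (0.801 → 0.859).
Appropriate when false positives are costly — here, a legitimate email is sent to the spam folder and the user misses it.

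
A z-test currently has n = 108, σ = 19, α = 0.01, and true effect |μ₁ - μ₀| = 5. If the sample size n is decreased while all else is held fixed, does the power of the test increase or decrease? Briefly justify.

Power decreases: a smaller n inflates the standard error σ/√n, pulling the sampling distribution under H₁ back toward the critical value.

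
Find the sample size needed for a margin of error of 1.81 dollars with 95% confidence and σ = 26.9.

n = (z*σ/E)² = (1.96×26.9/1.81)² = 848.5 → n = 849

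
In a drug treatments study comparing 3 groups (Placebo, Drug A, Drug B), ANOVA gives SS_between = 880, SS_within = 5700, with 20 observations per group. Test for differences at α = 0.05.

df_between = 2, df_within = 57. F = MS_between/MS_within = 440.0/100.0 = 4.4. F_crit ≈ 3.159. Reject H₀. At least one mean differs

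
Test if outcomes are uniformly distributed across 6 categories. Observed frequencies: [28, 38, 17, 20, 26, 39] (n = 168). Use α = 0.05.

Expected = 28 each. χ² = Σ(O-E)²/E = 14.643. df = 5, critical value = 11.07. Reject H₀.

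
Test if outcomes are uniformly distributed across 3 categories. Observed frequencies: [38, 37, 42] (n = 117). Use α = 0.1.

Expected = 39 each. χ² = Σ(O-E)²/E = 0.359. df = 2, critical value = 4.605. Fail to reject H₀.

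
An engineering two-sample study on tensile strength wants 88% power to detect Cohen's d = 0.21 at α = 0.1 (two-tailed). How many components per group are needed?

z_{α/2} = 1.645, z_β = Φ⁻¹(0.88) = 1.175. For small effect (d = 0.21): n per group = 2(z_{α/2} + z_β)²/d² = 2(1.645 + 1.175)²/0.21² = 360.7 → 361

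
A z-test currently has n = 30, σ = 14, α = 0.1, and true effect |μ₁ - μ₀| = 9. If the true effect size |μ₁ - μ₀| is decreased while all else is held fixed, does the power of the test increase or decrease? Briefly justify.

Power decreases: a smaller true effect decreases the non-centrality λ = |μ₁ - μ₀|/(σ/√n).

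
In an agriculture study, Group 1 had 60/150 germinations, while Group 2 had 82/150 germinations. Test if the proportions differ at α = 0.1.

p̂₁ = 0.4, p̂₂ = 0.547, pooled p̂ = 0.473. z = -2.544. Critical: ±1.645. Reject H₀.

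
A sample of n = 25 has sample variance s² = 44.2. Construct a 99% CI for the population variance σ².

df = 24. χ²_{0.005} = 45.559, χ²_{0.995} = 9.886. CI for σ² = ((n-1)s²/χ²_{α/2}, (n-1)s²/χ²_{1-α/2}) = (24·44.2/45.559, 24·44.2/9.886) = (23.28, 107.3)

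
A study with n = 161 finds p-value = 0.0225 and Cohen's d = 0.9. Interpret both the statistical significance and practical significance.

Statistically significant (p = 0.0225 < 0.05). Cohen's d = 0.9 indicates a large effect size. Both statistical and practical significance should be considered.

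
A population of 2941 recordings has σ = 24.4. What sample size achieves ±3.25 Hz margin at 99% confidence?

Without FPC: n₀ = (2.576×24.4/3.25)² = 374.028. With FPC: n = n₀N/(n₀+N-1) = 331.9 → n = 332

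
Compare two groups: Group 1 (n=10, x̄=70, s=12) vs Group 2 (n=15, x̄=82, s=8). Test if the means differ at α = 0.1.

Pooled sp = 9.76. t = -3.011, df = 23. Critical t = ±1.714. Reject H₀.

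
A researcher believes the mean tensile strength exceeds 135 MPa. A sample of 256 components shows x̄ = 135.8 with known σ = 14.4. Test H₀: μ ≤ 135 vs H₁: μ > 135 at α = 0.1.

z = 0.889. Critical value: 1.28. Fail to reject H₀.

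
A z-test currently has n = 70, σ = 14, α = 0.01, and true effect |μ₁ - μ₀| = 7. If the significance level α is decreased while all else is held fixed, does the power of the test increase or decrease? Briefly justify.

Power decreases: a smaller α raises the critical value, so less of the H₁ sampling distribution falls in the rejection region.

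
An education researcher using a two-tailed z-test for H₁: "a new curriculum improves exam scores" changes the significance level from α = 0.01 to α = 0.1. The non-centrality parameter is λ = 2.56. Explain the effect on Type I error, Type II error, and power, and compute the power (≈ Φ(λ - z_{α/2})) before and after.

Increasing α from 0.01 to 0.1:
• Type I error rate increases (α is the Type I rate by definition).
• Critical value moves from z_{α/2} = 2.576 to 1.645, so power = Φ(λ - z_{α/2}) goes from Φ(2.56 - 2.576) = 0.494 to Φ(2.56 - 1.645) = 0.82.
• Type II error rate β = 1 - power therefore decreases (0.506 → 0.18).
Appropriate when false negatives are costly — here, keeping the old curriculum when the new one would have helped students.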